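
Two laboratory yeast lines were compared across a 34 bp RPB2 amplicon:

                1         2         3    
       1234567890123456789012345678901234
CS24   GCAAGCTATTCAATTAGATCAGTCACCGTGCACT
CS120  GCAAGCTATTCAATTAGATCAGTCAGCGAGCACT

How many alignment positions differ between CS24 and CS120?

2

The sequences differ at positions 26 (C/G), 29 (T/A).
That gives 2 mismatches out of 34 aligned sites, so the Hamming distance is 2.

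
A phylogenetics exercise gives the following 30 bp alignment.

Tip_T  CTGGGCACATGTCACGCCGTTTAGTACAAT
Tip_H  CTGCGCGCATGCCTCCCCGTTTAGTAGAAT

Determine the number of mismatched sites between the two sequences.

6

Differing sites — 4:G/C; 7:A/G; 12:T/C; 14:A/T; 16:G/C; 27:C/G.
That gives 6 mismatches out of 30 aligned sites, so the Hamming distance is 6.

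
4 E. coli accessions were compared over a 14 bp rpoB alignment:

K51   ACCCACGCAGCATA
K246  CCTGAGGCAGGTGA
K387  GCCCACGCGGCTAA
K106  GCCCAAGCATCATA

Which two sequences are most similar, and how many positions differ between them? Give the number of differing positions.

Pairwise Hamming distances:
  K51 vs K246: 7
  K51 vs K387: 4
  K51 vs K106: 3
  K246 vs K387: 7
  K246 vs K106: 8
  K387 vs K106: 5
The smallest is 3, between K51 and K106.

3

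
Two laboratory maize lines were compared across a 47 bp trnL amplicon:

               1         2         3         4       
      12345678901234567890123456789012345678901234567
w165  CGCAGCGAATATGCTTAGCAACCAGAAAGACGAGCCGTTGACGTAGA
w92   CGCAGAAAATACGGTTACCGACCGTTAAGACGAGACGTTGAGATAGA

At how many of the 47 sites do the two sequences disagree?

Differing sites — 6:C/A; 7:G/A; 12:T/C; 14:C/G; 18:G/C; 20:A/G; 24:A/G; 25:G/T; 26:A/T; 35:C/A; 42:C/G; 43:G/A.
That gives 12 mismatches out of 47 aligned sites, so the Hamming distance is 12.

12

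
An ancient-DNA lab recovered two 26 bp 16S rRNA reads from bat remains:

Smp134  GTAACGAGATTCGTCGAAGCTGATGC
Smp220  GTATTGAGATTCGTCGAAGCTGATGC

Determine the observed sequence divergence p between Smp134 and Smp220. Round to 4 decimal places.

0.0769

The sequences differ at positions 4 (A/T), 5 (C/T).
There are 2 differences over 26 sites, so p = 2/26 = 0.0769.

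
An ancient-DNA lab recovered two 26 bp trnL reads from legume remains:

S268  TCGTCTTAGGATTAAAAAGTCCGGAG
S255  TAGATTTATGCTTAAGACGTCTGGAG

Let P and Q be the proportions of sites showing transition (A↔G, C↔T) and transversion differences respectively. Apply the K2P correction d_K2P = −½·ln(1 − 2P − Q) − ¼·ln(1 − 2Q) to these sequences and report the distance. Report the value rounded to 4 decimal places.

Differing sites — 2:C/A (Tv); 4:T/A (Tv); 5:C/T (Ti); 9:G/T (Tv); 11:A/C (Tv); 16:A/G (Ti); 18:A/C (Tv); 22:C/T (Ti).
Of the 8 differences, 3 transitions and 5 transversions over 26 sites: P = 3/26 = 0.115385, Q = 5/26 = 0.192308.
d = −0.5·ln(0.576922) − 0.25·ln(0.615384) = −0.5·(-0.550048) − 0.25·(-0.485509) = 0.3964.

0.3964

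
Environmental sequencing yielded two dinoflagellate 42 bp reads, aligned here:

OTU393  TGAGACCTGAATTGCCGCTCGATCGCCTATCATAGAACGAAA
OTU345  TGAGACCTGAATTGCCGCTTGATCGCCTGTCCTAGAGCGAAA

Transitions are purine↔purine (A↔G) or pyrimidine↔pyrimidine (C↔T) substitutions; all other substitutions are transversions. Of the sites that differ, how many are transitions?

3

Differing sites — 20:C/T (Ti); 29:A/G (Ti); 32:A/C (Tv); 37:A/G (Ti).
Of the 4 differences, 3 transitions and 1 transversion, so the answer is 3.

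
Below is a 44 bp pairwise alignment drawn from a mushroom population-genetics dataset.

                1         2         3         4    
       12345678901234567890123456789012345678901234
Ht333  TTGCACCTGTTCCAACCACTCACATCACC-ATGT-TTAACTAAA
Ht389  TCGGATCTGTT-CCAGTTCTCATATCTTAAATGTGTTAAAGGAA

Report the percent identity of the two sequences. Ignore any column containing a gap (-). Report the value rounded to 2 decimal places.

Excluding the 3 gap columns leaves 41 comparable sites.
Mismatches occur at site 2 (T→C), site 4 (C→G), site 6 (C→T), site 14 (A→C), site 16 (C→G), site 17 (C→T), site 18 (A→T), site 23 (C→T), site 27 (A→T), site 28 (C→T), site 29 (C→A), site 40 (C→A), site 41 (T→G), site 42 (A→G).
27 of the 41 comparable sites match, so the percent identity is 27/41 × 100 = 65.85%.

65.85%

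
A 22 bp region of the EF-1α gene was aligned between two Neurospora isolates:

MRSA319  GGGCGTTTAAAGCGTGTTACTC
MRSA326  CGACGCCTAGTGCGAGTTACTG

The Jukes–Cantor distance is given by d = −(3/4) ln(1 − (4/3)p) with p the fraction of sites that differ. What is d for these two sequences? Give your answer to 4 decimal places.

Differing sites — 1:G/C; 3:G/A; 6:T/C; 7:T/C; 10:A/G; 11:A/T; 15:T/A; 22:C/G.
p = 8/22 = 0.363636.
d = −0.75 · ln(1 − (4/3)·0.363636) = −0.75 · ln(0.515152) = −0.75 · (-0.663293) = 0.4975.

0.4975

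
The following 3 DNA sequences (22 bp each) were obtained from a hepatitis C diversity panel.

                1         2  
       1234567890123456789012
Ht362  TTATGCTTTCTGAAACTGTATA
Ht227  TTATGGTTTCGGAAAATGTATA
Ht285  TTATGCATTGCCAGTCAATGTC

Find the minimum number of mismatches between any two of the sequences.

Pairwise Hamming distances:
  Ht362 vs Ht227: 3
  Ht362 vs Ht285: 10
  Ht227 vs Ht285: 12
The smallest is 3, between Ht362 and Ht227.

3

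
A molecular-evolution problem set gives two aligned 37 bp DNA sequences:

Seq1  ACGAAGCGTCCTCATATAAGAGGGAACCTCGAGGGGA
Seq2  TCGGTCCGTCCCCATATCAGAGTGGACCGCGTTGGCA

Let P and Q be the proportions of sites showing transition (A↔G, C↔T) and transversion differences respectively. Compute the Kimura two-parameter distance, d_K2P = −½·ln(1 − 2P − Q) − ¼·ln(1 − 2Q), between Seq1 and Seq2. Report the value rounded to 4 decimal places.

0.4266

Differing sites — 1:A/T (Tv); 4:A/G (Ti); 5:A/T (Tv); 6:G/C (Tv); 12:T/C (Ti); 18:A/C (Tv); 23:G/T (Tv); 25:A/G (Ti); 29:T/G (Tv); 32:A/T (Tv); 33:G/T (Tv); 36:G/C (Tv).
Of the 12 differences, 3 transitions and 9 transversions over 37 sites: P = 3/37 = 0.081081, Q = 9/37 = 0.243243.
d = −0.5·ln(0.594595) − 0.25·ln(0.513514) = −0.5·(-0.519875) − 0.25·(-0.666478) = 0.4266.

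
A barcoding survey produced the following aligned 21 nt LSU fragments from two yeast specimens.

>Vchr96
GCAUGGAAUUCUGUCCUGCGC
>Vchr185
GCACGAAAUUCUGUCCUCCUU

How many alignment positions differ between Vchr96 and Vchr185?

Differing sites — 4:U/C; 6:G/A; 18:G/C; 20:G/U; 21:C/U.
That gives 5 mismatches out of 21 aligned sites, so the Hamming distance is 5.

5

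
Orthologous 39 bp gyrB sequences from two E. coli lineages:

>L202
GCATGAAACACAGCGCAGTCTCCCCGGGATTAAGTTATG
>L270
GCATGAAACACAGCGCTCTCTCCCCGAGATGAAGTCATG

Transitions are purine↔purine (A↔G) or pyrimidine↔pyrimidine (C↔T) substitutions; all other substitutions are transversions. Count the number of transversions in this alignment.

Differing sites — 17:A/T (Tv); 18:G/C (Tv); 27:G/A (Ti); 31:T/G (Tv); 36:T/C (Ti).
Of the 5 differences, 2 transitions and 3 transversions, so the answer is 3.

3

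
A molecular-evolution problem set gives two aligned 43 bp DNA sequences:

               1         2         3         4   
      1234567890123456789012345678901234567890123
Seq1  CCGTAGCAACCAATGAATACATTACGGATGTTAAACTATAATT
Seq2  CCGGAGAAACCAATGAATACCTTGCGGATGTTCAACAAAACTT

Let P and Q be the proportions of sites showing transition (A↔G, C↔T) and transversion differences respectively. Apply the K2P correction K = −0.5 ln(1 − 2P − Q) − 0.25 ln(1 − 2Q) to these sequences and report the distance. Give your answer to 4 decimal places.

The sequences differ at positions 4 (T/G, transversion), 7 (C/A, transversion), 21 (A/C, transversion), 24 (A/G, transition), 33 (A/C, transversion), 37 (T/A, transversion), 39 (T/A, transversion), 41 (A/C, transversion).
Of the 8 differences, 1 transition and 7 transversions over 43 sites: P = 1/43 = 0.023256, Q = 7/43 = 0.162791.
d = −0.5·ln(0.790697) − 0.25·ln(0.674418) = −0.5·(-0.234840) − 0.25·(-0.393905) = 0.2159.

0.2159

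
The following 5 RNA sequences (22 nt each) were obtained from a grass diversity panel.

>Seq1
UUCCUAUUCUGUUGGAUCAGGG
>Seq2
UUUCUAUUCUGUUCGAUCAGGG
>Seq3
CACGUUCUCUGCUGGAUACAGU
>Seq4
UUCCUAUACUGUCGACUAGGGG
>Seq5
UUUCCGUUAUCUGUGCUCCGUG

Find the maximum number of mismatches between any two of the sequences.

17

Pairwise Hamming distances:
  Seq1 vs Seq2: 2
  Seq1 vs Seq3: 10
  Seq1 vs Seq4: 6
  Seq1 vs Seq5: 10
  Seq2 vs Seq3: 12
  Seq2 vs Seq4: 8
  Seq2 vs Seq5: 9
  Seq3 vs Seq4: 13
  Seq3 vs Seq5: 17
  Seq4 vs Seq5: 12
The largest is 17, between Seq3 and Seq5.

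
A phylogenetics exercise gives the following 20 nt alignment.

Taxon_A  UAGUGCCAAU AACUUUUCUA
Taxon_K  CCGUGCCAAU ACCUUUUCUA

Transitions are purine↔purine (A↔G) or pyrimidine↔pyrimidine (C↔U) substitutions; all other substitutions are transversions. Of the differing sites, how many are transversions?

The sequences differ at positions 1 (U/C, transition), 2 (A/C, transversion), 12 (A/C, transversion).
Of the 3 differences, 1 transition and 2 transversions, so the answer is 2.

2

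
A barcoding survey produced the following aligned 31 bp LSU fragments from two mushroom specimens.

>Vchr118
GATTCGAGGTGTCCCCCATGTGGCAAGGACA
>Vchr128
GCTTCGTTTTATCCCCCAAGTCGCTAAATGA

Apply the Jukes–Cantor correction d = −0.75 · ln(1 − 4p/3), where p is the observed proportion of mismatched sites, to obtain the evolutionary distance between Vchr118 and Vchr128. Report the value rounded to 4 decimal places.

0.5445

The sequences differ at positions 2 (A/C), 7 (A/T), 8 (G/T), 9 (G/T), 11 (G/A), 19 (T/A), 22 (G/C), 25 (A/T), 27 (G/A), 28 (G/A), 29 (A/T), 30 (C/G).
p = 12/31 = 0.387097.
d = −0.75 · ln(1 − (4/3)·0.387097) = −0.75 · ln(0.483871) = −0.75 · (-0.725937) = 0.5445.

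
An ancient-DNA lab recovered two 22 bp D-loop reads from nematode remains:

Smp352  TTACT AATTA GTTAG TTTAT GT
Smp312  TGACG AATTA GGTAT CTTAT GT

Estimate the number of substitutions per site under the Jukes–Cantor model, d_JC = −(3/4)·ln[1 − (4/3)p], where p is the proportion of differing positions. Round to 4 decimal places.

Mismatches occur at site 2 (T↔G), site 5 (T↔G), site 12 (T↔G), site 15 (G↔T), site 16 (T↔C).
p = 5/22 = 0.227273.
d = −0.75 · ln(1 − (4/3)·0.227273) = −0.75 · ln(0.696969) = −0.75 · (-0.361014) = 0.2708.

0.2708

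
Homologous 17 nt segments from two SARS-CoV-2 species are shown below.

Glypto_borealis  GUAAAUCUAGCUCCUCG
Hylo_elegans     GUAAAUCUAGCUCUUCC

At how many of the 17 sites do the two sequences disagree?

2

The sequences differ at positions 14 (C/U), 17 (G/C).
That gives 2 mismatches out of 17 aligned sites, so the Hamming distance is 2.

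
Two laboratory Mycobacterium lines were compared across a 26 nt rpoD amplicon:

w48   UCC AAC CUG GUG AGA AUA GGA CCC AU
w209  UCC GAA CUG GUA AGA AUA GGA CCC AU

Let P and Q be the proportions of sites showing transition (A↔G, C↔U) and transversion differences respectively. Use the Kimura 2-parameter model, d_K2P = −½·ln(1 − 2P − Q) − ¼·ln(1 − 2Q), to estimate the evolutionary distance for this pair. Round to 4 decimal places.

Mismatches occur at site 4 (A/G, transition), site 6 (C/A, transversion), site 12 (G/A, transition).
Of the 3 differences, 2 transitions and 1 transversion over 26 sites: P = 2/26 = 0.076923, Q = 1/26 = 0.038462.
d = −0.5·ln(0.807692) − 0.25·ln(0.923076) = −0.5·(-0.213574) − 0.25·(-0.080044) = 0.1268.

0.1268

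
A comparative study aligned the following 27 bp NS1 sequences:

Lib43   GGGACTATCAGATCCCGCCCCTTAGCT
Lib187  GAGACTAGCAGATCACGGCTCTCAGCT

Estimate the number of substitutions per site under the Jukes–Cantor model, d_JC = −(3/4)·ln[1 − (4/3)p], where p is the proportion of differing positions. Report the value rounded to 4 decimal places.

0.2635

The sequences differ at positions 2 (G/A), 8 (T/G), 15 (C/A), 18 (C/G), 20 (C/T), 23 (T/C).
p = 6/27 = 0.222222.
d = −0.75 · ln(1 − (4/3)·0.222222) = −0.75 · ln(0.703704) = −0.75 · (-0.351397) = 0.2635.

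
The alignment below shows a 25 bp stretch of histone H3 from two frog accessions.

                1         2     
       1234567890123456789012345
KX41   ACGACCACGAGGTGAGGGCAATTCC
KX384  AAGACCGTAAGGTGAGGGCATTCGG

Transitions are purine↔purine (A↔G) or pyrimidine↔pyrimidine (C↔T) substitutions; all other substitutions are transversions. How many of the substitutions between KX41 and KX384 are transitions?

4

The sequences differ at positions 2 (C/A, transversion), 7 (A/G, transition), 8 (C/T, transition), 9 (G/A, transition), 21 (A/T, transversion), 23 (T/C, transition), 24 (C/G, transversion), 25 (C/G, transversion).
Of the 8 differences, 4 transitions and 4 transversions, so the answer is 4.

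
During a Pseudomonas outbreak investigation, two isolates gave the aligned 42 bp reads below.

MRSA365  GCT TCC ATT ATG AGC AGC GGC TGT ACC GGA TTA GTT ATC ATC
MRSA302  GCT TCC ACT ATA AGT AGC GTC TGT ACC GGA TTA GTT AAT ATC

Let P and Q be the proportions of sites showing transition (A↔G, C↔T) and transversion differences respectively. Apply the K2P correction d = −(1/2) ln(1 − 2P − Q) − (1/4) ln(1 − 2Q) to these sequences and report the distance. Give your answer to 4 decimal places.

Differing sites — 8:T/C (Ti); 12:G/A (Ti); 15:C/T (Ti); 20:G/T (Tv); 38:T/A (Tv); 39:C/T (Ti).
Of the 6 differences, 4 transitions and 2 transversions over 42 sites: P = 4/42 = 0.095238, Q = 2/42 = 0.047619.
d = −0.5·ln(0.761905) − 0.25·ln(0.904762) = −0.5·(-0.271933) − 0.25·(-0.100083) = 0.1610.

0.1610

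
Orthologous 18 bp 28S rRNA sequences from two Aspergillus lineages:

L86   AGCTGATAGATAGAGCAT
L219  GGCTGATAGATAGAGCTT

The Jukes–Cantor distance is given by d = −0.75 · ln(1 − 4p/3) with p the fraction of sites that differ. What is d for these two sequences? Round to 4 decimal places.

Mismatches occur at site 1 (A/G), site 17 (A/T).
p = 2/18 = 0.111111.
d = −0.75 · ln(1 − (4/3)·0.111111) = −0.75 · ln(0.851852) = −0.75 · (-0.160342) = 0.1203.

0.1203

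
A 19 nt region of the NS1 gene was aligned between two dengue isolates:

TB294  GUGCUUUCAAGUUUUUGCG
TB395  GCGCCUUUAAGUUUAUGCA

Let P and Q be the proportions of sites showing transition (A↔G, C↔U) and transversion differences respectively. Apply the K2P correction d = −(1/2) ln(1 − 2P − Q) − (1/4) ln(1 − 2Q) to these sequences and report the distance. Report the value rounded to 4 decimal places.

0.3487

Differing sites — 2:U/C (Ti); 5:U/C (Ti); 8:C/U (Ti); 15:U/A (Tv); 19:G/A (Ti).
Of the 5 differences, 4 transitions and 1 transversion over 19 sites: P = 4/19 = 0.210526, Q = 1/19 = 0.052632.
d = −0.5·ln(0.526316) − 0.25·ln(0.894736) = −0.5·(-0.641853) − 0.25·(-0.111227) = 0.3487.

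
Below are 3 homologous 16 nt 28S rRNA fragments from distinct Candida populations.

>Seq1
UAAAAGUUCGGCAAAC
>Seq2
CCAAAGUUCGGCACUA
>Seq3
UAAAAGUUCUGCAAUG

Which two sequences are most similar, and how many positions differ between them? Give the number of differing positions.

3

Pairwise Hamming distances:
  Seq1 vs Seq2: 5
  Seq1 vs Seq3: 3
  Seq2 vs Seq3: 5
The smallest is 3, between Seq1 and Seq3.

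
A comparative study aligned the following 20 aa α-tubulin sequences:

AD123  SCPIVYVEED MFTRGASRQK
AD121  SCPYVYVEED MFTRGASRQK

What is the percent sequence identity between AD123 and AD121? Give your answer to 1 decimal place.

The sequences differ at position 4 (I/Y).
19 of the 20 sites match, so the percent identity is 19/20 × 100 = 95.0%.

95.0%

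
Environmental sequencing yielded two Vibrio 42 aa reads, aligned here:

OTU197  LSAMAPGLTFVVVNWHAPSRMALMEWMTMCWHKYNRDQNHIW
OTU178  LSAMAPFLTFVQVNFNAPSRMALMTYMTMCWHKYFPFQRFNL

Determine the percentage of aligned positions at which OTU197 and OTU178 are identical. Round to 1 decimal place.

69.0%

Differing sites — 7:G/F; 12:V/Q; 15:W/F; 16:H/N; 25:E/T; 26:W/Y; 35:N/F; 36:R/P; 37:D/F; 39:N/R; 40:H/F; 41:I/N; 42:W/L.
29 of the 42 sites match, so the percent identity is 29/42 × 100 = 69.0%.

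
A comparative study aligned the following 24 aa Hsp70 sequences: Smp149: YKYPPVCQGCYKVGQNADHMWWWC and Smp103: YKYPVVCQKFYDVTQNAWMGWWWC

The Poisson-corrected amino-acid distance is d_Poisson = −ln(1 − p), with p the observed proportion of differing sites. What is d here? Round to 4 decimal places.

0.4055

The sequences differ at positions 5 (P/V), 9 (G/K), 10 (C/F), 12 (K/D), 14 (G/T), 18 (D/W), 19 (H/M), 20 (M/G).
p = 8/24 = 0.333333.
d = −ln(1 − 0.333333) = −ln(0.666667) = 0.4055.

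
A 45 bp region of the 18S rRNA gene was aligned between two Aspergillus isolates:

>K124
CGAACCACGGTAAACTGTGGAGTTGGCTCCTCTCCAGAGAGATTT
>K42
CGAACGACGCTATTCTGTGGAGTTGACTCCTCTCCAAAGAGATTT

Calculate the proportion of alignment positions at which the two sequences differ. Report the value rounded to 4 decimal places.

0.1333

Differing sites — 6:C/G; 10:G/C; 13:A/T; 14:A/T; 26:G/A; 37:G/A.
There are 6 differences over 45 sites, so p = 6/45 = 0.1333.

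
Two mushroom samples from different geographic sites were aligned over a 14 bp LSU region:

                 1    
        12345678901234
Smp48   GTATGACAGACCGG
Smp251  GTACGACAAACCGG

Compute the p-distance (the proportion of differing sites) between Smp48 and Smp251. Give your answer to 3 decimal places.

Mismatches occur at site 4 (T→C), site 9 (G→A).
There are 2 differences over 14 sites, so p = 2/14 = 0.143.

0.143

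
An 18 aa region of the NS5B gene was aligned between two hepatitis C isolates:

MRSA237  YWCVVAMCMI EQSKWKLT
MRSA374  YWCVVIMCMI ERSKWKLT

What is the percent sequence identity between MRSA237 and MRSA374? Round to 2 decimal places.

88.89%

Mismatches occur at site 6 (A→I), site 12 (Q→R).
16 of the 18 sites match, so the percent identity is 16/18 × 100 = 88.89%.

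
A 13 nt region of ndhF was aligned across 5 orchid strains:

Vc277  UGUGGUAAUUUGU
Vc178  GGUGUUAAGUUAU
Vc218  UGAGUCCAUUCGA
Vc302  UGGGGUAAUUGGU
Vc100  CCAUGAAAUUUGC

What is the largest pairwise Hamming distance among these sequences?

9

Pairwise Hamming distances:
  Vc277 vs Vc178: 4
  Vc277 vs Vc218: 6
  Vc277 vs Vc302: 2
  Vc277 vs Vc100: 6
  Vc178 vs Vc218: 8
  Vc178 vs Vc302: 6
  Vc178 vs Vc100: 9
  Vc218 vs Vc302: 6
  Vc218 vs Vc100: 8
  Vc302 vs Vc100: 7
The largest is 9, between Vc178 and Vc100.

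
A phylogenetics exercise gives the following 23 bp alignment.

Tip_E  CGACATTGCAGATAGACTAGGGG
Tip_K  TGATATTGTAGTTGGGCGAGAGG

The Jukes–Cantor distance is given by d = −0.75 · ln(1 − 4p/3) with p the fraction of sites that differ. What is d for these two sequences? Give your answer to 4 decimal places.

0.4674

Differing sites — 1:C/T; 4:C/T; 9:C/T; 12:A/T; 14:A/G; 16:A/G; 18:T/G; 21:G/A.
p = 8/23 = 0.347826.
d = −0.75 · ln(1 − (4/3)·0.347826) = −0.75 · ln(0.536232) = −0.75 · (-0.623188) = 0.4674.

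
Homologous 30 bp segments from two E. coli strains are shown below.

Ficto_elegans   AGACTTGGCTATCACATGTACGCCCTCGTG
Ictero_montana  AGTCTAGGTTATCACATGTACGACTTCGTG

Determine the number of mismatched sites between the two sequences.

The sequences differ at positions 3 (A/T), 6 (T/A), 9 (C/T), 23 (C/A), 25 (C/T).
That gives 5 mismatches out of 30 aligned sites, so the Hamming distance is 5.

5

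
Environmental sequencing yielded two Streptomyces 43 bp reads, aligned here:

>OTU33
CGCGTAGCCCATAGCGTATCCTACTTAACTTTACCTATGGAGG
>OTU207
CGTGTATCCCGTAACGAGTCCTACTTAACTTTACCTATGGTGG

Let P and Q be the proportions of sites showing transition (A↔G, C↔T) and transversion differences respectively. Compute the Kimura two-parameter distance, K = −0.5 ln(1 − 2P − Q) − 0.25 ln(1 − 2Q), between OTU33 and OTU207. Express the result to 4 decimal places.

0.1853

The sequences differ at positions 3 (C/T, transition), 7 (G/T, transversion), 11 (A/G, transition), 14 (G/A, transition), 17 (T/A, transversion), 18 (A/G, transition), 41 (A/T, transversion).
Of the 7 differences, 4 transitions and 3 transversions over 43 sites: P = 4/43 = 0.093023, Q = 3/43 = 0.069767.
d = −0.5·ln(0.744187) − 0.25·ln(0.860466) = −0.5·(-0.295463) − 0.25·(-0.150281) = 0.1853.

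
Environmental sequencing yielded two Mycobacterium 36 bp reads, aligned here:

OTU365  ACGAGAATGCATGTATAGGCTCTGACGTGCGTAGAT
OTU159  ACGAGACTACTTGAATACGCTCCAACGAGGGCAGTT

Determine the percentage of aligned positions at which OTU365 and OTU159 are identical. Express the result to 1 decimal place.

The sequences differ at positions 7 (A/C), 9 (G/A), 11 (A/T), 14 (T/A), 18 (G/C), 23 (T/C), 24 (G/A), 28 (T/A), 30 (C/G), 32 (T/C), 35 (A/T).
25 of the 36 sites match, so the percent identity is 25/36 × 100 = 69.4%.

69.4%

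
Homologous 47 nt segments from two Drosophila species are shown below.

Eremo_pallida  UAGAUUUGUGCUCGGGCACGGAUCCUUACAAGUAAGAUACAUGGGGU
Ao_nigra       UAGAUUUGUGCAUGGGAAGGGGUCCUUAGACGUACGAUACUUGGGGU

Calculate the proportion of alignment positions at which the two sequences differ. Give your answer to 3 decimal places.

Mismatches occur at site 12 (U→A), site 13 (C→U), site 17 (C→A), site 19 (C→G), site 22 (A→G), site 29 (C→G), site 31 (A→C), site 35 (A→C), site 41 (A→U).
There are 9 differences over 47 sites, so p = 9/47 = 0.191.

0.191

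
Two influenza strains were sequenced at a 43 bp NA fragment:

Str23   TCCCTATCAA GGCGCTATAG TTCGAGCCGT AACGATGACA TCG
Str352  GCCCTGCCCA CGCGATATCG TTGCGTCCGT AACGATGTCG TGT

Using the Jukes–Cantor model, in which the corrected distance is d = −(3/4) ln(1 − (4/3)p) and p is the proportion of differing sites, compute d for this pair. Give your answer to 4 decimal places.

Differing sites — 1:T/G; 6:A/G; 7:T/C; 9:A/C; 11:G/C; 15:C/A; 19:A/C; 23:C/G; 24:G/C; 25:A/G; 26:G/T; 38:A/T; 40:A/G; 42:C/G; 43:G/T.
p = 15/43 = 0.348837.
d = −0.75 · ln(1 − (4/3)·0.348837) = −0.75 · ln(0.534884) = −0.75 · (-0.625705) = 0.4693.

0.4693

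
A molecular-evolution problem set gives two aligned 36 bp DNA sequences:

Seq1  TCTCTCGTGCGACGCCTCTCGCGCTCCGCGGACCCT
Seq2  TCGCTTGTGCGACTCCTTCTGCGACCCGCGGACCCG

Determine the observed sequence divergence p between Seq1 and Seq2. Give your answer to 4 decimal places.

0.2500

Mismatches occur at site 3 (T→G), site 6 (C→T), site 14 (G→T), site 18 (C→T), site 19 (T→C), site 20 (C→T), site 24 (C→A), site 25 (T→C), site 36 (T→G).
There are 9 differences over 36 sites, so p = 9/36 = 0.2500.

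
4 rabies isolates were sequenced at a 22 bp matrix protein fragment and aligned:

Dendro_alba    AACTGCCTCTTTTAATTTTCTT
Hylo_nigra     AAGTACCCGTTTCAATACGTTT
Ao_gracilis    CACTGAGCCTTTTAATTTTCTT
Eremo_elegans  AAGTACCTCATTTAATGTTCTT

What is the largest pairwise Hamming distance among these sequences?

11

Pairwise Hamming distances:
  Dendro_alba vs Hylo_nigra: 9
  Dendro_alba vs Ao_gracilis: 4
  Dendro_alba vs Eremo_elegans: 4
  Hylo_nigra vs Ao_gracilis: 11
  Hylo_nigra vs Eremo_elegans: 8
  Ao_gracilis vs Eremo_elegans: 8
The largest is 11, between Hylo_nigra and Ao_gracilis.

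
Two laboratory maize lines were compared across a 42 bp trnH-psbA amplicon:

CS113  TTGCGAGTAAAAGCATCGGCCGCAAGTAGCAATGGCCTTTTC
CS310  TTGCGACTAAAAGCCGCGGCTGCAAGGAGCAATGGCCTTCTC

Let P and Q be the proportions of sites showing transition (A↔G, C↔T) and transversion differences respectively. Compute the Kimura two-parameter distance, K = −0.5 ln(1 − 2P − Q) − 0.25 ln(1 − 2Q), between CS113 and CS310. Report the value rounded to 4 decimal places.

0.1585

Differing sites — 7:G/C (Tv); 15:A/C (Tv); 16:T/G (Tv); 21:C/T (Ti); 27:T/G (Tv); 40:T/C (Ti).
Of the 6 differences, 2 transitions and 4 transversions over 42 sites: P = 2/42 = 0.047619, Q = 4/42 = 0.095238.
d = −0.5·ln(0.809524) − 0.25·ln(0.809524) = −0.5·(-0.211309) − 0.25·(-0.211309) = 0.1585.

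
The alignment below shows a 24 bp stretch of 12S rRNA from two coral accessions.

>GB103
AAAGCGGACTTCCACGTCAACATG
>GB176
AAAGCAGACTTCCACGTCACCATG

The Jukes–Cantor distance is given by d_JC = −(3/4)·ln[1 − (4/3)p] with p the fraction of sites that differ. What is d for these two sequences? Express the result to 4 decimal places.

0.0883

Differing sites — 6:G/A; 20:A/C.
p = 2/24 = 0.083333.
d = −0.75 · ln(1 − (4/3)·0.083333) = −0.75 · ln(0.888889) = −0.75 · (-0.117783) = 0.0883.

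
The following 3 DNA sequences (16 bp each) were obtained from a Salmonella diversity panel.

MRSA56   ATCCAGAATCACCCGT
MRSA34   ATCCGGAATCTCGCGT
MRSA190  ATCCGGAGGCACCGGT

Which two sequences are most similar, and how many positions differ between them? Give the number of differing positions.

Pairwise Hamming distances:
  MRSA56 vs MRSA34: 3
  MRSA56 vs MRSA190: 4
  MRSA34 vs MRSA190: 5
The smallest is 3, between MRSA56 and MRSA34.

3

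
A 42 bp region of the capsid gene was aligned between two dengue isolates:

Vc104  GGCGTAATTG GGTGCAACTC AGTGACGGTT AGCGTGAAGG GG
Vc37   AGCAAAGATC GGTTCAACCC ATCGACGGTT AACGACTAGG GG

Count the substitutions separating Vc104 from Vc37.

Differing sites — 1:G/A; 4:G/A; 5:T/A; 7:A/G; 8:T/A; 10:G/C; 14:G/T; 19:T/C; 22:G/T; 23:T/C; 32:G/A; 35:T/A; 36:G/C; 37:A/T.
That gives 14 mismatches out of 42 aligned sites, so the Hamming distance is 14.

14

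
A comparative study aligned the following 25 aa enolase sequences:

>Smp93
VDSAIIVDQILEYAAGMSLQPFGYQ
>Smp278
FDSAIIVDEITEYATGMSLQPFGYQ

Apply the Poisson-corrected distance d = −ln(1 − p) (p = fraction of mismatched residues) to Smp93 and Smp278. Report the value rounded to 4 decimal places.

Differing sites — 1:V/F; 9:Q/E; 11:L/T; 15:A/T.
p = 4/25 = 0.160000.
d = −ln(1 − 0.160000) = −ln(0.840000) = 0.1744.

0.1744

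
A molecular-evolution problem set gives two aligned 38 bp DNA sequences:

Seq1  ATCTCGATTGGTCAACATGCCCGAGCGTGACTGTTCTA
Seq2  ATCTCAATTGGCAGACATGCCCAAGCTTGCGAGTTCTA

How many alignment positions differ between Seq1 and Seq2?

9

Mismatches occur at site 6 (G↔A), site 12 (T↔C), site 13 (C↔A), site 14 (A↔G), site 23 (G↔A), site 27 (G↔T), site 30 (A↔C), site 31 (C↔G), site 32 (T↔A).
That gives 9 mismatches out of 38 aligned sites, so the Hamming distance is 9.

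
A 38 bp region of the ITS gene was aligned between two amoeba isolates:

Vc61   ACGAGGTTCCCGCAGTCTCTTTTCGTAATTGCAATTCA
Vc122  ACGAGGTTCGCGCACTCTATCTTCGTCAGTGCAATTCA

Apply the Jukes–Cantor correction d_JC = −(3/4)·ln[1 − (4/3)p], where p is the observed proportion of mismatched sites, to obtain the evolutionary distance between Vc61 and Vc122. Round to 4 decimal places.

The sequences differ at positions 10 (C/G), 15 (G/C), 19 (C/A), 21 (T/C), 27 (A/C), 29 (T/G).
p = 6/38 = 0.157895.
d = −0.75 · ln(1 − (4/3)·0.157895) = −0.75 · ln(0.789473) = −0.75 · (-0.236390) = 0.1773.

0.1773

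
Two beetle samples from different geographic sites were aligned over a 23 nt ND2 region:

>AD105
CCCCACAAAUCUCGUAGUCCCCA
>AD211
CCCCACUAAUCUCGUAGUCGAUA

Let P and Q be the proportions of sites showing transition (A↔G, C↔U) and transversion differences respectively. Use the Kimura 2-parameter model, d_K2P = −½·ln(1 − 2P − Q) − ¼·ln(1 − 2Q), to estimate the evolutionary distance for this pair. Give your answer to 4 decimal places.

0.1981

Differing sites — 7:A/U (Tv); 20:C/G (Tv); 21:C/A (Tv); 22:C/U (Ti).
Of the 4 differences, 1 transition and 3 transversions over 23 sites: P = 1/23 = 0.043478, Q = 3/23 = 0.130435.
d = −0.5·ln(0.782609) − 0.25·ln(0.739130) = −0.5·(-0.245122) − 0.25·(-0.302281) = 0.1981.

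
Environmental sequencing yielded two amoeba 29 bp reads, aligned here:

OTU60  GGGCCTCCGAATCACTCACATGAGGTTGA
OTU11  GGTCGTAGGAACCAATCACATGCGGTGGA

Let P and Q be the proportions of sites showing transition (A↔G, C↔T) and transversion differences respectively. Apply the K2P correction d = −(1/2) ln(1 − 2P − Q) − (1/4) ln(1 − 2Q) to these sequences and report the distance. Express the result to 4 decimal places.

0.3506

Differing sites — 3:G/T (Tv); 5:C/G (Tv); 7:C/A (Tv); 8:C/G (Tv); 12:T/C (Ti); 15:C/A (Tv); 23:A/C (Tv); 27:T/G (Tv).
Of the 8 differences, 1 transition and 7 transversions over 29 sites: P = 1/29 = 0.034483, Q = 7/29 = 0.241379.
d = −0.5·ln(0.689655) − 0.25·ln(0.517242) = −0.5·(-0.371564) − 0.25·(-0.659244) = 0.3506.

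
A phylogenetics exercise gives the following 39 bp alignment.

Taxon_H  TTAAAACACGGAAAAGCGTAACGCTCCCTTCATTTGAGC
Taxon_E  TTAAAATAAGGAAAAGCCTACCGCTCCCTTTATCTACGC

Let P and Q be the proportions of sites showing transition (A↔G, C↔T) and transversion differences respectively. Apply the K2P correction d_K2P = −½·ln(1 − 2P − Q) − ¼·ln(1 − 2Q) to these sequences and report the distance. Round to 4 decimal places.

The sequences differ at positions 7 (C/T, transition), 9 (C/A, transversion), 18 (G/C, transversion), 21 (A/C, transversion), 31 (C/T, transition), 34 (T/C, transition), 36 (G/A, transition), 37 (A/C, transversion).
Of the 8 differences, 4 transitions and 4 transversions over 39 sites: P = 4/39 = 0.102564, Q = 4/39 = 0.102564.
d = −0.5·ln(0.692308) − 0.25·ln(0.794872) = −0.5·(-0.367724) − 0.25·(-0.229574) = 0.2413.

0.2413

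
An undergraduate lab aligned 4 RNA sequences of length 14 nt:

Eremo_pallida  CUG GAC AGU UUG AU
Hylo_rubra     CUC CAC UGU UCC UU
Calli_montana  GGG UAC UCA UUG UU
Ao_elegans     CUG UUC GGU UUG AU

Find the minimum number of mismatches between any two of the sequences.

3

Pairwise Hamming distances:
  Eremo_pallida vs Hylo_rubra: 6
  Eremo_pallida vs Calli_montana: 7
  Eremo_pallida vs Ao_elegans: 3
  Hylo_rubra vs Calli_montana: 8
  Hylo_rubra vs Ao_elegans: 7
  Calli_montana vs Ao_elegans: 7
The smallest is 3, between Eremo_pallida and Ao_elegans.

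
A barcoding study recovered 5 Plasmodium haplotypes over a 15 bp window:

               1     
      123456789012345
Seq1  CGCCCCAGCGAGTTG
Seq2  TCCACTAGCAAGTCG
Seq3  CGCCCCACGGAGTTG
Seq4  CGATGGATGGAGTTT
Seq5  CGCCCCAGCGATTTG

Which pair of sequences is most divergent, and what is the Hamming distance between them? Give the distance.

Pairwise Hamming distances:
  Seq1 vs Seq2: 6
  Seq1 vs Seq3: 2
  Seq1 vs Seq4: 7
  Seq1 vs Seq5: 1
  Seq2 vs Seq3: 8
  Seq2 vs Seq4: 11
  Seq2 vs Seq5: 7
  Seq3 vs Seq4: 6
  Seq3 vs Seq5: 3
  Seq4 vs Seq5: 8
The largest is 11, between Seq2 and Seq4.

11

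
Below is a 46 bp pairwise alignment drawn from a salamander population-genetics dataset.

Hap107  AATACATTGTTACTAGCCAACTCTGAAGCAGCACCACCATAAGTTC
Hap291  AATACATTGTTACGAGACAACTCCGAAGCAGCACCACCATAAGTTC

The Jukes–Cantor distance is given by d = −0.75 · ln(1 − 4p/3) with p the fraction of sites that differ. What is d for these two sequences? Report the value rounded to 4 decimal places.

Mismatches occur at site 14 (T↔G), site 17 (C↔A), site 24 (T↔C).
p = 3/46 = 0.065217.
d = −0.75 · ln(1 − (4/3)·0.065217) = −0.75 · ln(0.913044) = −0.75 · (-0.090971) = 0.0682.

0.0682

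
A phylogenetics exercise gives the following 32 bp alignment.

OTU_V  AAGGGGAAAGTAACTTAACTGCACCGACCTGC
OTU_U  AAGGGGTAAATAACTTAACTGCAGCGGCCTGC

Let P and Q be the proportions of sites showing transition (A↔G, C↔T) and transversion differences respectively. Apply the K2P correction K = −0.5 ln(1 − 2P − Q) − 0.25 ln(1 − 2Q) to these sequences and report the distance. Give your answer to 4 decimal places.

Mismatches occur at site 7 (A/T, transversion), site 10 (G/A, transition), site 24 (C/G, transversion), site 27 (A/G, transition).
Of the 4 differences, 2 transitions and 2 transversions over 32 sites: P = 2/32 = 0.062500, Q = 2/32 = 0.062500.
d = −0.5·ln(0.812500) − 0.25·ln(0.875000) = −0.5·(-0.207639) − 0.25·(-0.133531) = 0.1372.

0.1372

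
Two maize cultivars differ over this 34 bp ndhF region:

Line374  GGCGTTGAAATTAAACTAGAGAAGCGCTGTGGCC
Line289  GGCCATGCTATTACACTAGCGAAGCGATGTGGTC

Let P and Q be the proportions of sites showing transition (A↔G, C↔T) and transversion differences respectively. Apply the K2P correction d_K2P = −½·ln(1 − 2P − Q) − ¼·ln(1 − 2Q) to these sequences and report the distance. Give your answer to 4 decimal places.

Mismatches occur at site 4 (G/C, transversion), site 5 (T/A, transversion), site 8 (A/C, transversion), site 9 (A/T, transversion), site 14 (A/C, transversion), site 20 (A/C, transversion), site 27 (C/A, transversion), site 33 (C/T, transition).
Of the 8 differences, 1 transition and 7 transversions over 34 sites: P = 1/34 = 0.029412, Q = 7/34 = 0.205882.
d = −0.5·ln(0.735294) − 0.25·ln(0.588236) = −0.5·(-0.307485) − 0.25·(-0.530627) = 0.2864.

0.2864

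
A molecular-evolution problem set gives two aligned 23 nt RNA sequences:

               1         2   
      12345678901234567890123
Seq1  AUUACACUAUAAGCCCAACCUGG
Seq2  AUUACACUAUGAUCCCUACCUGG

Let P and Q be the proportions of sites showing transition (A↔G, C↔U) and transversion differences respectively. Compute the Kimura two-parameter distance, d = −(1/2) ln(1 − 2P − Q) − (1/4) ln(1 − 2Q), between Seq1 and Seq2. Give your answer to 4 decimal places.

Differing sites — 11:A/G (Ti); 13:G/U (Tv); 17:A/U (Tv).
Of the 3 differences, 1 transition and 2 transversions over 23 sites: P = 1/23 = 0.043478, Q = 2/23 = 0.086957.
d = −0.5·ln(0.826087) − 0.25·ln(0.826086) = −0.5·(-0.191055) − 0.25·(-0.191056) = 0.1433.

0.1433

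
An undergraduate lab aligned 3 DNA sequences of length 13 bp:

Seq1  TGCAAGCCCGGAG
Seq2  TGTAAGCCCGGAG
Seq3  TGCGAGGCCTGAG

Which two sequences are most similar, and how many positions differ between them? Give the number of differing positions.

1

Pairwise Hamming distances:
  Seq1 vs Seq2: 1
  Seq1 vs Seq3: 3
  Seq2 vs Seq3: 4
The smallest is 1, between Seq1 and Seq2.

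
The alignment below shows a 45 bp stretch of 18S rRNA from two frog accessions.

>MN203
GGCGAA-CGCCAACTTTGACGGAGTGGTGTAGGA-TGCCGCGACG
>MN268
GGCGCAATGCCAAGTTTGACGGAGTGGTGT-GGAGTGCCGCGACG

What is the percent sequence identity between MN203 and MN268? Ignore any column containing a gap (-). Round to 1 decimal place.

92.9%

Excluding the 3 gap columns leaves 42 comparable sites.
The sequences differ at positions 5 (A/C), 8 (C/T), 14 (C/G).
39 of the 42 comparable sites match, so the percent identity is 39/42 × 100 = 92.9%.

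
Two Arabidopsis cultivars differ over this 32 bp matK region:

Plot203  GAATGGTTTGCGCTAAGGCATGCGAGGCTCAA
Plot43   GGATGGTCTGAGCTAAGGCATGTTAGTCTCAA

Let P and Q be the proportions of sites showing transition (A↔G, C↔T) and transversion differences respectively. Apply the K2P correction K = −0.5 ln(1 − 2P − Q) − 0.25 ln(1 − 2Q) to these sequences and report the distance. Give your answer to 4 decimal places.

0.2170

The sequences differ at positions 2 (A/G, transition), 8 (T/C, transition), 11 (C/A, transversion), 23 (C/T, transition), 24 (G/T, transversion), 27 (G/T, transversion).
Of the 6 differences, 3 transitions and 3 transversions over 32 sites: P = 3/32 = 0.093750, Q = 3/32 = 0.093750.
d = −0.5·ln(0.718750) − 0.25·ln(0.812500) = −0.5·(-0.330242) − 0.25·(-0.207639) = 0.2170.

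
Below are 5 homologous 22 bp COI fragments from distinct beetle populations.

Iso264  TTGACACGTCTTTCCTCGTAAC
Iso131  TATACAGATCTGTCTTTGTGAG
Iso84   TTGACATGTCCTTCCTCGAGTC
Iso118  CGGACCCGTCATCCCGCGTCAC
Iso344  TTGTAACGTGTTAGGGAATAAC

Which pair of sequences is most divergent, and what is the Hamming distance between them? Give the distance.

16

Pairwise Hamming distances:
  Iso264 vs Iso131: 9
  Iso264 vs Iso84: 5
  Iso264 vs Iso118: 7
  Iso264 vs Iso344: 9
  Iso131 vs Iso84: 11
  Iso131 vs Iso118: 14
  Iso131 vs Iso344: 16
  Iso84 vs Iso118: 10
  Iso84 vs Iso344: 14
  Iso118 vs Iso344: 13
The largest is 16, between Iso131 and Iso344.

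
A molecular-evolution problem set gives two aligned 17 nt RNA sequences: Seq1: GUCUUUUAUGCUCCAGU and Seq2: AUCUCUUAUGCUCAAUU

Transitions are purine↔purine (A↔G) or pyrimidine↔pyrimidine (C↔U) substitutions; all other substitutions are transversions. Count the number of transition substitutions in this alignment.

2

Mismatches occur at site 1 (G→A, transition), site 5 (U→C, transition), site 14 (C→A, transversion), site 16 (G→U, transversion).
Of the 4 differences, 2 transitions and 2 transversions, so the answer is 2.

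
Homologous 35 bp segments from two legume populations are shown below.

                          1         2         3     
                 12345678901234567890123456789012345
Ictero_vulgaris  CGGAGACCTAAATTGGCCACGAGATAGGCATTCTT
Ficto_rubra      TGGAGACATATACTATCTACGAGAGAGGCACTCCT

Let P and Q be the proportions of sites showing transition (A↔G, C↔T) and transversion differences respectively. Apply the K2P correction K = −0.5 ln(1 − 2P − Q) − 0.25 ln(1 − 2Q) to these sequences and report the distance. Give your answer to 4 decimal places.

Differing sites — 1:C/T (Ti); 8:C/A (Tv); 11:A/T (Tv); 13:T/C (Ti); 15:G/A (Ti); 16:G/T (Tv); 18:C/T (Ti); 25:T/G (Tv); 31:T/C (Ti); 34:T/C (Ti).
Of the 10 differences, 6 transitions and 4 transversions over 35 sites: P = 6/35 = 0.171429, Q = 4/35 = 0.114286.
d = −0.5·ln(0.542856) − 0.25·ln(0.771428) = −0.5·(-0.610911) − 0.25·(-0.259512) = 0.3703.

0.3703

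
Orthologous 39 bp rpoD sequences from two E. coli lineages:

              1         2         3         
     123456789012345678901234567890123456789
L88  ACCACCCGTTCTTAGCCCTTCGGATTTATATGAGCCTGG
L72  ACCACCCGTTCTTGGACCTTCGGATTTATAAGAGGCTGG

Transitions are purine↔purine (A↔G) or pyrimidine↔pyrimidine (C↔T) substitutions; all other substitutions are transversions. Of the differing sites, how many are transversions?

Differing sites — 14:A/G (Ti); 16:C/A (Tv); 31:T/A (Tv); 35:C/G (Tv).
Of the 4 differences, 1 transition and 3 transversions, so the answer is 3.

3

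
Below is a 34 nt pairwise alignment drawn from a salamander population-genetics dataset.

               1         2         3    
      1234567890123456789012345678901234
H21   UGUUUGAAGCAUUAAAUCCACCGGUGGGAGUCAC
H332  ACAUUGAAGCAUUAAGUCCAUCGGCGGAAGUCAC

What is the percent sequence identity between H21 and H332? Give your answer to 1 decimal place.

79.4%

Differing sites — 1:U/A; 2:G/C; 3:U/A; 16:A/G; 21:C/U; 25:U/C; 28:G/A.
27 of the 34 sites match, so the percent identity is 27/34 × 100 = 79.4%.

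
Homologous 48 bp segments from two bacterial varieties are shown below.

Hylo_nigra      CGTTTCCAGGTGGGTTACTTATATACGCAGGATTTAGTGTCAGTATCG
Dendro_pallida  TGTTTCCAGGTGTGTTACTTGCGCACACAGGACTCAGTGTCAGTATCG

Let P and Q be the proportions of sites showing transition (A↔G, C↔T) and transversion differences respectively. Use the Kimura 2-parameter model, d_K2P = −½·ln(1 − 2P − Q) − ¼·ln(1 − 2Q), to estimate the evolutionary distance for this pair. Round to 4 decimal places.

0.2292

Differing sites — 1:C/T (Ti); 13:G/T (Tv); 21:A/G (Ti); 22:T/C (Ti); 23:A/G (Ti); 24:T/C (Ti); 27:G/A (Ti); 33:T/C (Ti); 35:T/C (Ti).
Of the 9 differences, 8 transitions and 1 transversion over 48 sites: P = 8/48 = 0.166667, Q = 1/48 = 0.020833.
d = −0.5·ln(0.645833) − 0.25·ln(0.958334) = −0.5·(-0.437214) − 0.25·(-0.042559) = 0.2292.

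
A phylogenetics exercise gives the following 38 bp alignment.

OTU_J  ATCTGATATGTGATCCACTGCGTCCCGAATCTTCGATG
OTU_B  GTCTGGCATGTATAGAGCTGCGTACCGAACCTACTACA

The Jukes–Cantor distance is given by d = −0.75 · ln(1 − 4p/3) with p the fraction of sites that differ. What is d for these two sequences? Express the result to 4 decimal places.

Differing sites — 1:A/G; 6:A/G; 7:T/C; 12:G/A; 13:A/T; 14:T/A; 15:C/G; 16:C/A; 17:A/G; 24:C/A; 30:T/C; 33:T/A; 35:G/T; 37:T/C; 38:G/A.
p = 15/38 = 0.394737.
d = −0.75 · ln(1 − (4/3)·0.394737) = −0.75 · ln(0.473684) = −0.75 · (-0.747215) = 0.5604.

0.5604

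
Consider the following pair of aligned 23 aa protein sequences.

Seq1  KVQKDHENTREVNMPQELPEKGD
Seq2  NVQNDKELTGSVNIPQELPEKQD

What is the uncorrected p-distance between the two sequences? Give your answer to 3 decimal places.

Mismatches occur at site 1 (K/N), site 4 (K/N), site 6 (H/K), site 8 (N/L), site 10 (R/G), site 11 (E/S), site 14 (M/I), site 22 (G/Q).
There are 8 differences over 23 sites, so p = 8/23 = 0.348.

0.348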